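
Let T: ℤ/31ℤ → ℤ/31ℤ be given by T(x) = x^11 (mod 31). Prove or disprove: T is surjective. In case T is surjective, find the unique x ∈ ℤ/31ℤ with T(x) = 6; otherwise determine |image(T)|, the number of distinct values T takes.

26

Since 31 is prime, the nonzero elements of ℤ/31ℤ form a cyclic group of order 30.
As gcd(11, 30) = 1, raising to the 11th power is a bijection on this group: if a^11 ≡ b^11 then (ab^{−1})^11 = 1, and the only element of order dividing gcd(11, 30) = 1 is 1, so a = b.
With T(0) = 0 this makes T injective on all of ℤ/31ℤ, hence bijective (finite equal-size domain and codomain). In particular T is surjective.
Since T is surjective, we find the preimage of 6. The inverse of x ↦ x^11 on (ℤ/31ℤ)^× is x ↦ x^11, because 11·11 = 121 = 4·30 + 1 ≡ 1 (mod 30) and x^{30} = 1 for x ≠ 0 (Fermat). So T⁻¹(6) = 6^11 mod 31.
Repeated squaring mod 31: 6^1 ≡ 6, 6^2 ≡ 6² = 36 ≡ 5, 6^4 ≡ 5² = 25, 6^8 ≡ 25² = 625 ≡ 5. Since 11 = 8 + 2 + 1, 6^11 ≡ 5·5·6: 5·5 = 25, then 25·6 = 150 ≡ 26. So 6^11 ≡ 26 (mod 31).
Hence T⁻¹(6) = 26.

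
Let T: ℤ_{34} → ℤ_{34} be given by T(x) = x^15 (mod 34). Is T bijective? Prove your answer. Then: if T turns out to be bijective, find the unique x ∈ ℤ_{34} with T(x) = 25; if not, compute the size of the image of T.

15

Computing x^15 mod 34 for each x (by repeated squaring, reducing mod 34 at every step), the values T(0), T(1), …, T(33) are: 0, 1, 26, 23, 30, 7, 20, 5, 32, 19, 12, 31, 10, 21, 28, 25, 16, 17, 18, 9, 6, 13, 24, 3, 22, 15, 2, 29, 14, 27, 4, 11, 8, 33.
Every element of ℤ_{34} appears exactly once in this list, so T is a bijection, and in particular bijective.
Since T is bijective, we read off the preimage of 25 from the same table: T(15) = 25, so T⁻¹(25) = 15.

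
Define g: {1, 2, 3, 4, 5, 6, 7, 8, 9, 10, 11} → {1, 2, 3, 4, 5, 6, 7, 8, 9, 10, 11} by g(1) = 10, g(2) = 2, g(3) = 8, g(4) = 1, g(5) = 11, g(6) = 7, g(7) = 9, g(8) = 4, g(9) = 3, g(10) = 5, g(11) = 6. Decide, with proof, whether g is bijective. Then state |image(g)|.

11

The values 10, 2, 8, 1, 11, 7, 9, 4, 3, 5, 6 are a permutation of {1, 2, 3, 4, 5, 6, 7, 8, 9, 10, 11}: each element appears exactly once.
So g is injective and surjective, hence bijective.
The image of g is {1, 2, 3, 4, 5, 6, 7, 8, 9, 10, 11}, which has 11 elements.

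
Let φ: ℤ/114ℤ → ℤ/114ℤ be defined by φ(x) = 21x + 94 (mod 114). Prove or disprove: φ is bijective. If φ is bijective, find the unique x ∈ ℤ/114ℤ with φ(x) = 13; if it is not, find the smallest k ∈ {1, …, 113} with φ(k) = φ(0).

38

We have gcd(21, 114) = 3 > 1. Taking s = 0 and t = 38: φ(0) = 94 and φ(38) = 21·38 + 94 = 892 ≡ 94 (mod 114).
So φ(0) = φ(38) while 0 ≠ 38, therefore φ is not injective, hence not bijective.
Since φ is not bijective, we find the least positive k with φ(k) = φ(0): this means 21k ≡ 0 (mod 114), i.e. 114 ∣ 21k. Since gcd(21, 114) = 3, dividing through by 3 this holds exactly when 38 ∣ 7k, and as gcd(7, 38) = 1, exactly when 38 ∣ k.
The smallest positive such k is 38.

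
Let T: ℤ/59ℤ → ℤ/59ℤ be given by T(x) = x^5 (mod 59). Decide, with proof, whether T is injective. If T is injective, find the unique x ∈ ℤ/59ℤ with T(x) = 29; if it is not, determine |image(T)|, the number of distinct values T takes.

Since 59 is prime, the nonzero elements of ℤ/59ℤ form a cyclic group of order 58.
As gcd(5, 58) = 1, raising to the 5th power is a bijection on this group: if a^5 ≡ b^5 then (ab^{−1})^5 = 1, and the only element of order dividing gcd(5, 58) = 1 is 1, so a = b.
With T(0) = 0 this makes T injective on all of ℤ/59ℤ, hence bijective (finite equal-size domain and codomain). In particular T is injective.
Since T is injective, we find the preimage of 29. The inverse of x ↦ x^5 on (ℤ/59ℤ)^× is x ↦ x^35, because 5·35 = 175 = 3·58 + 1 ≡ 1 (mod 58) and x^{58} = 1 for x ≠ 0 (Fermat). So T⁻¹(29) = 29^35 mod 59.
Repeated squaring mod 59: 29^1 ≡ 29, 29^2 ≡ 29² = 841 ≡ 15, 29^4 ≡ 15² = 225 ≡ 48, 29^8 ≡ 48² = 2304 ≡ 3, 29^16 ≡ 3² = 9, 29^32 ≡ 9² = 81 ≡ 22. Since 35 = 32 + 2 + 1, 29^35 ≡ 22·15·29: 22·15 = 330 ≡ 35, then 35·29 = 1015 ≡ 12. So 29^35 ≡ 12 (mod 59).
Hence T⁻¹(29) = 12.

12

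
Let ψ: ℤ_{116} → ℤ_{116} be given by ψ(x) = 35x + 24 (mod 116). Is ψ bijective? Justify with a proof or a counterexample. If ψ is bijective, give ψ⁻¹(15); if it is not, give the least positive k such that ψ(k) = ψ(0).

13

Recall that injectivity means: for all s, t in the domain, ψ(s) = ψ(t) implies s = t.
If ψ(s) = ψ(t), then 35s ≡ 35t (mod 116). Because gcd(35, 116) = 1, we may cancel 35 to get s ≡ t (mod 116).
We now compute 35⁻¹ mod 116 explicitly. Euclid's algorithm: 116 = 3·35 + 11, 35 = 3·11 + 2, 11 = 5·2 + 1; back-substituting gives 1 = 63·35 − 19·116, so 35⁻¹ ≡ 63 (mod 116).
Then y ↦ 63(y − 24) is a two-sided inverse to ψ, so every y ∈ ℤ_{116} has a preimage.
Therefore ψ is bijective.
Since ψ is bijective, we compute ψ⁻¹(15): solve 35x + 24 ≡ 15 (mod 116), i.e. 35x ≡ 107 (mod 116).
Multiplying by 35⁻¹ = 63 gives x ≡ 63·107 = 6741 = 58·116 + 13 ≡ 13 (mod 116).
Check: ψ(13) = 35·13 + 24 = 479 = 4·116 + 15 ≡ 15 (mod 116).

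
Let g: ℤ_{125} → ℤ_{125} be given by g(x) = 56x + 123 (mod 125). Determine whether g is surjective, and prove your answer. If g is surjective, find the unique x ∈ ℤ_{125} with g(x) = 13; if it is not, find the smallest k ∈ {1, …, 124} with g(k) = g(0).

65

Recall: surjectivity means every element of the codomain has a preimage under g.
Since gcd(56, 125) = 1, 56 is invertible modulo 125. Euclid's algorithm: 125 = 2·56 + 13, 56 = 4·13 + 4, 13 = 3·4 + 1; back-substituting gives 1 = 96·56 − 43·125, so 56⁻¹ ≡ 96 (mod 125).
For any y ∈ ℤ_{125}, x = 96(y − 123) mod 125 satisfies g(x) = 56·96(y − 123) + 123 ≡ y (since 56·96 ≡ 1 mod 125). So every y has a preimage.
Hence g is surjective.
Since g is surjective, we compute g⁻¹(13): solve 56x + 123 ≡ 13 (mod 125), i.e. 56x ≡ 15 (mod 125).
Multiplying by 56⁻¹ = 96 gives x ≡ 96·15 = 1440 = 11·125 + 65 ≡ 65 (mod 125).
Check: g(65) = 56·65 + 123 = 3763 = 30·125 + 13 ≡ 13 (mod 125).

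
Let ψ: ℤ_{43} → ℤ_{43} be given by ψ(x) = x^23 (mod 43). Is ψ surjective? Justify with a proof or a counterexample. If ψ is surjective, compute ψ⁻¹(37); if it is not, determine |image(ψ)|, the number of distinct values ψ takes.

Since 43 is prime, the nonzero elements of ℤ_{43} form a cyclic group of order 42.
As gcd(23, 42) = 1, raising to the 23rd power is a bijection on this group: if x_1^23 ≡ x_2^23 then (x_1x_2^{−1})^23 = 1, and the only element of order dividing gcd(23, 42) = 1 is 1, so x_1 = x_2.
With ψ(0) = 0 this makes ψ injective on all of ℤ_{43}, hence bijective (finite equal-size domain and codomain). In particular ψ is surjective.
Since ψ is surjective, we find the preimage of 37. The inverse of x ↦ x^23 on (ℤ_{43})^× is x ↦ x^11, because 23·11 = 253 = 6·42 + 1 ≡ 1 (mod 42) and x^{42} = 1 for x ≠ 0 (Fermat). So ψ⁻¹(37) = 37^11 mod 43.
Repeated squaring mod 43: 37^1 ≡ 37, 37^2 ≡ 37² = 1369 ≡ 36, 37^4 ≡ 36² = 1296 ≡ 6, 37^8 ≡ 6² = 36. Since 11 = 8 + 2 + 1, 37^11 ≡ 36·36·37: 36·36 = 1296 ≡ 6, then 6·37 = 222 ≡ 7. So 37^11 ≡ 7 (mod 43).
Hence ψ⁻¹(37) = 7.

7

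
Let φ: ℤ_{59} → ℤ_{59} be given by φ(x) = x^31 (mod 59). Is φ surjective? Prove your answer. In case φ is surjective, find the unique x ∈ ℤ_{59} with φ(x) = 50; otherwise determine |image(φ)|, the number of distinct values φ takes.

Since 59 is prime, the nonzero elements of ℤ_{59} form a cyclic group of order 58.
As gcd(31, 58) = 1, raising to the 31st power is a bijection on this group: if u^31 ≡ v^31 then (uv^{−1})^31 = 1, and the only element of order dividing gcd(31, 58) = 1 is 1, so u = v.
With φ(0) = 0 this makes φ injective on all of ℤ_{59}, hence bijective (finite equal-size domain and codomain). In particular φ is surjective.
Since φ is surjective, we find the preimage of 50. The inverse of x ↦ x^31 on (ℤ_{59})^× is x ↦ x^15, because 31·15 = 465 = 8·58 + 1 ≡ 1 (mod 58) and x^{58} = 1 for x ≠ 0 (Fermat). So φ⁻¹(50) = 50^15 mod 59.
Repeated squaring mod 59: 50^1 ≡ 50, 50^2 ≡ 50² = 2500 ≡ 22, 50^4 ≡ 22² = 484 ≡ 12, 50^8 ≡ 12² = 144 ≡ 26. Since 15 = 8 + 4 + 2 + 1, 50^15 ≡ 26·12·22·50: 26·12 = 312 ≡ 17, then 17·22 = 374 ≡ 20, then 20·50 = 1000 ≡ 56. So 50^15 ≡ 56 (mod 59).
Hence φ⁻¹(50) = 56.

56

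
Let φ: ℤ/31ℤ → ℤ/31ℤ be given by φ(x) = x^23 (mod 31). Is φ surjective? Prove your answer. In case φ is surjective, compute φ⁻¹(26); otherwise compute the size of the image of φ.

Since 31 is prime, the nonzero elements of ℤ/31ℤ form a cyclic group of order 30.
As gcd(23, 30) = 1, raising to the 23rd power is a bijection on this group: if s^23 ≡ t^23 then (st^{−1})^23 = 1, and the only element of order dividing gcd(23, 30) = 1 is 1, so s = t.
With φ(0) = 0 this makes φ injective on all of ℤ/31ℤ, hence bijective (finite equal-size domain and codomain). In particular φ is surjective.
Since φ is surjective, we find the preimage of 26. The inverse of x ↦ x^23 on (ℤ/31ℤ)^× is x ↦ x^17, because 23·17 = 391 = 13·30 + 1 ≡ 1 (mod 30) and x^{30} = 1 for x ≠ 0 (Fermat). So φ⁻¹(26) = 26^17 mod 31.
Repeated squaring mod 31: 26^1 ≡ 26, 26^2 ≡ 26² = 676 ≡ 25, 26^4 ≡ 25² = 625 ≡ 5, 26^8 ≡ 5² = 25, 26^16 ≡ 25² = 625 ≡ 5. Since 17 = 16 + 1, 26^17 ≡ 5·26: 5·26 = 130 ≡ 6. So 26^17 ≡ 6 (mod 31).
Hence φ⁻¹(26) = 6.

6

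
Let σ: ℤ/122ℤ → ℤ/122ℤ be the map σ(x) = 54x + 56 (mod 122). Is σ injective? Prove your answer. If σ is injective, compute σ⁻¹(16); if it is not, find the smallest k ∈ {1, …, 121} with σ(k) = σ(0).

We have gcd(54, 122) = 2 > 1. Taking a = 0 and b = 61: σ(0) = 56 and σ(61) = 54·61 + 56 = 3350 ≡ 56 (mod 122).
So σ(0) = σ(61) while 0 ≠ 61, thus σ is not injective.
Since σ is not injective, we find the least positive k with σ(k) = σ(0): this means 54k ≡ 0 (mod 122), i.e. 122 ∣ 54k. Since gcd(54, 122) = 2, dividing through by 2 this holds exactly when 61 ∣ 27k, and as gcd(27, 61) = 1, exactly when 61 ∣ k.
The smallest positive such k is 61.

61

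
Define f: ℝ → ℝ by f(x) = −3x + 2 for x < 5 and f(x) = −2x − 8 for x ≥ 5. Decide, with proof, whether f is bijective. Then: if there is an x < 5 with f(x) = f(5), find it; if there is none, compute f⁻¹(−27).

Both pieces are strictly decreasing (slopes −3 and −2), so each is injective on its own interval.
The left piece maps (−∞, 5) onto (−13, ∞); the right piece maps [5, ∞) onto (−∞, −18].
The images leave a gap (−13 has no preimage), so f is not surjective, hence not bijective.
Because the two images are disjoint, no x < 5 has f(x) = f(5), so we compute f⁻¹(−27): −27 lies in (−∞, −18], so solve −2x − 8 = −27: x = (−27 + 8)/(−2) = 19/2.

19/2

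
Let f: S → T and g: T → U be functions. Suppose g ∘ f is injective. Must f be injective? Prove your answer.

injective

Suppose f(u) = f(v). Applying g: (g ∘ f)(u) = (g ∘ f)(v). Since g ∘ f is injective, u = v. Therefore f is injective.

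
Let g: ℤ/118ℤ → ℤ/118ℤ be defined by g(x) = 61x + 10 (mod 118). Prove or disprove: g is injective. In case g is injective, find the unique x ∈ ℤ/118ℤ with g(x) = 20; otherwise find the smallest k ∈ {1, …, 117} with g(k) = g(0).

Suppose g(u) = g(v) in ℤ/118ℤ. Then 61u + 10 ≡ 61v + 10 (mod 118), so 61(u − v) ≡ 0 (mod 118).
Since gcd(61, 118) = 1, 61 is invertible modulo 118, hence u − v ≡ 0 (mod 118), i.e. u = v.
So g is injective.
We now compute 61⁻¹ mod 118 explicitly. Euclid's algorithm: 118 = 1·61 + 57, 61 = 1·57 + 4, 57 = 14·4 + 1; back-substituting gives 1 = 89·61 − 46·118, so 61⁻¹ ≡ 89 (mod 118).
Since g is injective, we compute g⁻¹(20): solve 61x + 10 ≡ 20 (mod 118), i.e. 61x ≡ 10 (mod 118).
Multiplying by 61⁻¹ = 89 gives x ≡ 89·10 = 890 = 7·118 + 64 ≡ 64 (mod 118).
Check: g(64) = 61·64 + 10 = 3914 = 33·118 + 20 ≡ 20 (mod 118).

64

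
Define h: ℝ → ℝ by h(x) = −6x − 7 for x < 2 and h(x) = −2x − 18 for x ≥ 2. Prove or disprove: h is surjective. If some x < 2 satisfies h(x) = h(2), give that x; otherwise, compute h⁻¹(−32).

Both pieces are strictly decreasing (slopes −6 and −2), so each is injective on its own interval.
The left piece maps (−∞, 2) onto (−19, ∞); the right piece maps [2, ∞) onto (−∞, −22].
The union (−19, ∞) ∪ (−∞, −22] omits the interval between −19 and −22; in particular −19 has no preimage. So h is not surjective.
Because the two images are disjoint, no x < 2 has h(x) = h(2), so we compute h⁻¹(−32): −32 lies in (−∞, −22], so solve −2x − 18 = −32: x = (−32 + 18)/(−2) = 7.

7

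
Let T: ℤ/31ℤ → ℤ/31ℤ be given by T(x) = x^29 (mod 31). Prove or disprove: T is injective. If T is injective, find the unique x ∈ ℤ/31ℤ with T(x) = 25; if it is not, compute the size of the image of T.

Since 31 is prime, the nonzero elements of ℤ/31ℤ form a cyclic group of order 30.
As gcd(29, 30) = 1, raising to the 29th power is a bijection on this group: if u^29 ≡ v^29 then (uv^{−1})^29 = 1, and the only element of order dividing gcd(29, 30) = 1 is 1, so u = v.
With T(0) = 0 this makes T injective on all of ℤ/31ℤ, hence bijective (finite equal-size domain and codomain). In particular T is injective.
Since T is injective, we find the preimage of 25. The inverse of x ↦ x^29 on (ℤ/31ℤ)^× is x ↦ x^29, because 29·29 = 841 = 28·30 + 1 ≡ 1 (mod 30) and x^{30} = 1 for x ≠ 0 (Fermat). So T⁻¹(25) = 25^29 mod 31.
Repeated squaring mod 31: 25^1 ≡ 25, 25^2 ≡ 25² = 625 ≡ 5, 25^4 ≡ 5² = 25, 25^8 ≡ 25² = 625 ≡ 5, 25^16 ≡ 5² = 25. Since 29 = 16 + 8 + 4 + 1, 25^29 ≡ 25·5·25·25: 25·5 = 125 ≡ 1, then 1·25 = 25, then 25·25 = 625 ≡ 5. So 25^29 ≡ 5 (mod 31).
Hence T⁻¹(25) = 5.

5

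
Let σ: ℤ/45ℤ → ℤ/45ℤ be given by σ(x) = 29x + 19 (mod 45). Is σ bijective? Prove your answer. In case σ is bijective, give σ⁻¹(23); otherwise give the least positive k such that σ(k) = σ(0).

If σ(s) = σ(t), then 29s ≡ 29t (mod 45). Because gcd(29, 45) = 1, we may cancel 29 to get s ≡ t (mod 45).
We now compute 29⁻¹ mod 45 explicitly. Euclid's algorithm: 45 = 1·29 + 16, 29 = 1·16 + 13, 16 = 1·13 + 3, 13 = 4·3 + 1; back-substituting gives 1 = 14·29 − 9·45, so 29⁻¹ ≡ 14 (mod 45).
Then y ↦ 14(y − 19) is a two-sided inverse to σ, so every y ∈ ℤ/45ℤ has a preimage.
Thus σ is bijective.
Since σ is bijective, we compute σ⁻¹(23): solve 29x + 19 ≡ 23 (mod 45), i.e. 29x ≡ 4 (mod 45).
Multiplying by 29⁻¹ = 14 gives x ≡ 14·4 = 56 = 1·45 + 11 ≡ 11 (mod 45).
Check: σ(11) = 29·11 + 19 = 338 = 7·45 + 23 ≡ 23 (mod 45).

11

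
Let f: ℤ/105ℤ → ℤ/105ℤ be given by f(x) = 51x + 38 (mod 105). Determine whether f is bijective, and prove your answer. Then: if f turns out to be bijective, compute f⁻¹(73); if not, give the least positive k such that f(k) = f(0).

35

By definition, injectivity means: for all a, b in the domain, f(a) = f(b) implies a = b.
We have gcd(51, 105) = 3 > 1. Taking a = 0 and b = 35: f(0) = 38 and f(35) = 51·35 + 38 = 1823 ≡ 38 (mod 105).
So f(0) = f(35) while 0 ≠ 35, thus f is not injective, hence not bijective.
Since f is not bijective, we find the least positive k with f(k) = f(0): this means 51k ≡ 0 (mod 105), i.e. 105 ∣ 51k. Since gcd(51, 105) = 3, dividing through by 3 this holds exactly when 35 ∣ 17k, and as gcd(17, 35) = 1, exactly when 35 ∣ k.
The smallest positive such k is 35.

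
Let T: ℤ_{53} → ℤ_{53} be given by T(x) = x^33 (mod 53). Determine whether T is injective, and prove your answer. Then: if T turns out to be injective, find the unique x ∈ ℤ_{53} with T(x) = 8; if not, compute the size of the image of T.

Since 53 is prime, the nonzero elements of ℤ_{53} form a cyclic group of order 52.
As gcd(33, 52) = 1, raising to the 33rd power is a bijection on this group: if s^33 ≡ t^33 then (st^{−1})^33 = 1, and the only element of order dividing gcd(33, 52) = 1 is 1, so s = t.
With T(0) = 0 this makes T injective on all of ℤ_{53}, hence bijective (finite equal-size domain and codomain). In particular T is injective.
Since T is injective, we find the preimage of 8. The inverse of x ↦ x^33 on (ℤ_{53})^× is x ↦ x^41, because 33·41 = 1353 = 26·52 + 1 ≡ 1 (mod 52) and x^{52} = 1 for x ≠ 0 (Fermat). So T⁻¹(8) = 8^41 mod 53.
Repeated squaring mod 53: 8^1 ≡ 8, 8^2 ≡ 8² = 64 ≡ 11, 8^4 ≡ 11² = 121 ≡ 15, 8^8 ≡ 15² = 225 ≡ 13, 8^16 ≡ 13² = 169 ≡ 10, 8^32 ≡ 10² = 100 ≡ 47. Since 41 = 32 + 8 + 1, 8^41 ≡ 47·13·8: 47·13 = 611 ≡ 28, then 28·8 = 224 ≡ 12. So 8^41 ≡ 12 (mod 53).
Hence T⁻¹(8) = 12.

12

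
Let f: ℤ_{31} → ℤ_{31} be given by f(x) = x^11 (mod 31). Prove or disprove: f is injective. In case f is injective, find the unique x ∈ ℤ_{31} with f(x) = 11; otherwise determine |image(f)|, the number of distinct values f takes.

24

Since 31 is prime, the nonzero elements of ℤ_{31} form a cyclic group of order 30.
As gcd(11, 30) = 1, raising to the 11th power is a bijection on this group: if s^11 ≡ t^11 then (st^{−1})^11 = 1, and the only element of order dividing gcd(11, 30) = 1 is 1, so s = t.
With f(0) = 0 this makes f injective on all of ℤ_{31}, hence bijective (finite equal-size domain and codomain). In particular f is injective.
Since f is injective, we find the preimage of 11. The inverse of x ↦ x^11 on (ℤ_{31})^× is x ↦ x^11, because 11·11 = 121 = 4·30 + 1 ≡ 1 (mod 30) and x^{30} = 1 for x ≠ 0 (Fermat). So f⁻¹(11) = 11^11 mod 31.
Repeated squaring mod 31: 11^1 ≡ 11, 11^2 ≡ 11² = 121 ≡ 28, 11^4 ≡ 28² = 784 ≡ 9, 11^8 ≡ 9² = 81 ≡ 19. Since 11 = 8 + 2 + 1, 11^11 ≡ 19·28·11: 19·28 = 532 ≡ 5, then 5·11 = 55 ≡ 24. So 11^11 ≡ 24 (mod 31).
Hence f⁻¹(11) = 24.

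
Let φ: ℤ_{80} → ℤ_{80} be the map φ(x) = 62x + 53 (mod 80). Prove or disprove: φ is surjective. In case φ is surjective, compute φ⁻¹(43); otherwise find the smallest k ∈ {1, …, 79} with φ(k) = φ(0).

40

Since gcd(62, 80) = 2, we have 62x ≡ 0 (mod 2) for all x, so φ(x) ≡ 1 (mod 2).
But 0 ≢ 1 (mod 2), so 0 ∈ ℤ_{80} has no preimage. So φ is not surjective.
Since φ is not surjective, we find the least positive k with φ(k) = φ(0): this means 62k ≡ 0 (mod 80), i.e. 80 ∣ 62k. Since gcd(62, 80) = 2, dividing through by 2 this holds exactly when 40 ∣ 31k, and as gcd(31, 40) = 1, exactly when 40 ∣ k.
The smallest positive such k is 40.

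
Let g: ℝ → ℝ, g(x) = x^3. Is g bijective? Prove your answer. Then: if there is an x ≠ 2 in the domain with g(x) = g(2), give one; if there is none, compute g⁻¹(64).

On ℝ, x ↦ x^3 is strictly increasing (injective) and for any y ∈ ℝ the 3rd root y^{1/3} lies in ℝ (surjective). So g is bijective.
Since x ↦ x^3 is strictly increasing on ℝ, it is injective there, so no x ≠ 2 in the domain has g(x) = g(2). We therefore compute g⁻¹(64) = 64^{1/3} = 4 (indeed 4^3 = 64).

4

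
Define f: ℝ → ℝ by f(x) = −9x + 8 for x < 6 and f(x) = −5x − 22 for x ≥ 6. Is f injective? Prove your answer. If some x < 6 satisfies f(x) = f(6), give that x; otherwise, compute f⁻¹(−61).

Both pieces are strictly decreasing (slopes −9 and −5), so each is injective on its own interval.
The left piece maps (−∞, 6) onto (−46, ∞); the right piece maps [6, ∞) onto (−∞, −52].
These images are disjoint, so no value is attained by both pieces. Thus f is injective.
Because the two images are disjoint, no x < 6 has f(x) = f(6), so we compute f⁻¹(−61): −61 lies in (−∞, −52], so solve −5x − 22 = −61: x = (−61 + 22)/(−5) = 39/5.

39/5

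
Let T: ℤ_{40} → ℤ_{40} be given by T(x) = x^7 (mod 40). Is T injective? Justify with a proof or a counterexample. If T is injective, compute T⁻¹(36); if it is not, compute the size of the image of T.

25

T(0) = 0^7 = 0.
T(10): Repeated squaring mod 40: 10^1 ≡ 10, 10^2 ≡ 10² = 100 ≡ 20, 10^4 ≡ 20² = 400 ≡ 0. Since 7 = 4 + 2 + 1, 10^7 ≡ 0·20·10: 0·20 = 0, then 0·10 = 0. So 10^7 ≡ 0 (mod 40).
So T(0) = T(10) = 0 while 0 ≠ 10, therefore T is not injective.
Since T is not injective, we determine |image(T)|. Computing x^7 mod 40 for each x (by repeated squaring, reducing mod 40 at every step), the values T(0), T(1), …, T(39) are: 0, 1, 8, 27, 24, 5, 16, 23, 32, 9, 0, 11, 8, 37, 24, 15, 16, 33, 32, 19, 0, 21, 8, 7, 24, 25, 16, 3, 32, 29, 0, 31, 8, 17, 24, 35, 16, 13, 32, 39.
The distinct values are {0, 1, 3, 5, 7, 8, 9, 11, 13, 15, 16, 17, 19, 21, 23, 24, 25, 27, 29, 31, 32, 33, 35, 37, 39}; there are 25 of them.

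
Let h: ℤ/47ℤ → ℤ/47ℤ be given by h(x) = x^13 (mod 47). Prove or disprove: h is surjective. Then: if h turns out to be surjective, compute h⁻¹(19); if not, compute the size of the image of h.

11

Since 47 is prime, the nonzero elements of ℤ/47ℤ form a cyclic group of order 46.
As gcd(13, 46) = 1, raising to the 13th power is a bijection on this group: if u^13 ≡ v^13 then (uv^{−1})^13 = 1, and the only element of order dividing gcd(13, 46) = 1 is 1, so u = v.
With h(0) = 0 this makes h injective on all of ℤ/47ℤ, hence bijective (finite equal-size domain and codomain). In particular h is surjective.
Since h is surjective, we find the preimage of 19. The inverse of x ↦ x^13 on (ℤ/47ℤ)^× is x ↦ x^39, because 13·39 = 507 = 11·46 + 1 ≡ 1 (mod 46) and x^{46} = 1 for x ≠ 0 (Fermat). So h⁻¹(19) = 19^39 mod 47.
Repeated squaring mod 47: 19^1 ≡ 19, 19^2 ≡ 19² = 361 ≡ 32, 19^4 ≡ 32² = 1024 ≡ 37, 19^8 ≡ 37² = 1369 ≡ 6, 19^16 ≡ 6² = 36, 19^32 ≡ 36² = 1296 ≡ 27. Since 39 = 32 + 4 + 2 + 1, 19^39 ≡ 27·37·32·19: 27·37 = 999 ≡ 12, then 12·32 = 384 ≡ 8, then 8·19 = 152 ≡ 11. So 19^39 ≡ 11 (mod 47).
Hence h⁻¹(19) = 11.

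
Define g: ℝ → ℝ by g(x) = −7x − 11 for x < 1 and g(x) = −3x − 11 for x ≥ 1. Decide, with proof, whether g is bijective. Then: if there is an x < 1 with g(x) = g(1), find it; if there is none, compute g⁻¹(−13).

3/7

Both pieces are strictly decreasing (slopes −7 and −3), so each is injective on its own interval.
The left piece maps (−∞, 1) onto (−18, ∞); the right piece maps [1, ∞) onto (−∞, −14].
These images overlap. In particular g(1) = −14 (right piece), and solving −7x − 11 = −14 on the left piece gives x = 3/7 < 1.
So g(3/7) = g(1) with 3/7 ≠ 1, and g is not injective, hence not bijective. This x = 3/7 is the requested value below 1.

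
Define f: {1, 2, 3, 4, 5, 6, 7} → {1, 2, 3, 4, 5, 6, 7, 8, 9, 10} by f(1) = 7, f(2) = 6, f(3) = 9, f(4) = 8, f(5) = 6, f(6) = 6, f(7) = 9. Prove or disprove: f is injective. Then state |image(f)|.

4

f(2) = 6 = f(5) with 2 ≠ 5, so f is not injective.
The image of f is {6, 7, 8, 9}, which has 4 elements.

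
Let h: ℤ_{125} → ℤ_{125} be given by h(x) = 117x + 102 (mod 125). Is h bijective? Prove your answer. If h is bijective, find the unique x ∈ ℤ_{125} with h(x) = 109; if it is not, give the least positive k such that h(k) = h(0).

46

By definition, injectivity means: for all s, t in the domain, h(s) = h(t) implies s = t.
If h(s) = h(t), then 117s ≡ 117t (mod 125). Because gcd(117, 125) = 1, we may cancel 117 to get s ≡ t (mod 125).
We now compute 117⁻¹ mod 125 explicitly. Euclid's algorithm: 125 = 1·117 + 8, 117 = 14·8 + 5, 8 = 1·5 + 3, 5 = 1·3 + 2, 3 = 1·2 + 1; back-substituting gives 1 = 78·117 − 73·125, so 117⁻¹ ≡ 78 (mod 125).
For any y ∈ ℤ_{125}, x = 78(y − 102) mod 125 satisfies h(x) = 117·78(y − 102) + 102 ≡ y (since 117·78 ≡ 1 mod 125). So every y has a preimage.
Therefore h is bijective.
Since h is bijective, we compute h⁻¹(109): solve 117x + 102 ≡ 109 (mod 125), i.e. 117x ≡ 7 (mod 125).
Multiplying by 117⁻¹ = 78 gives x ≡ 78·7 = 546 = 4·125 + 46 ≡ 46 (mod 125).
Check: h(46) = 117·46 + 102 = 5484 = 43·125 + 109 ≡ 109 (mod 125).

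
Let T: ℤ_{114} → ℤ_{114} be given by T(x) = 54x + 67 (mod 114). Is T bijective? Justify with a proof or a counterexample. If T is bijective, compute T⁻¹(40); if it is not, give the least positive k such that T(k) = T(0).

Recall that T is injective when T(u) = T(v) forces u = v.
We have gcd(54, 114) = 6 > 1. Taking u = 0 and v = 19: T(0) = 67 and T(19) = 54·19 + 67 = 1093 ≡ 67 (mod 114).
So T(0) = T(19) while 0 ≠ 19, therefore T is not injective, hence not bijective.
Since T is not bijective, we find the least positive k with T(k) = T(0): this means 54k ≡ 0 (mod 114), i.e. 114 ∣ 54k. Since gcd(54, 114) = 6, dividing through by 6 this holds exactly when 19 ∣ 9k, and as gcd(9, 19) = 1, exactly when 19 ∣ k.
The smallest positive such k is 19.

19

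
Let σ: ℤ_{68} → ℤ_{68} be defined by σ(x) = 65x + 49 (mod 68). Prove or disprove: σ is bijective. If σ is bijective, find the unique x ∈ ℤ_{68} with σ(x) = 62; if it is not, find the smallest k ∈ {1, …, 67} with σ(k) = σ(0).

If σ(u) = σ(v), then 65u ≡ 65v (mod 68). Because gcd(65, 68) = 1, we may cancel 65 to get u ≡ v (mod 68).
We now compute 65⁻¹ mod 68 explicitly. Euclid's algorithm: 68 = 1·65 + 3, 65 = 21·3 + 2, 3 = 1·2 + 1; back-substituting gives 1 = 45·65 − 43·68, so 65⁻¹ ≡ 45 (mod 68).
For any y ∈ ℤ_{68}, x = 45(y − 49) mod 68 satisfies σ(x) = 65·45(y − 49) + 49 ≡ y (since 65·45 ≡ 1 mod 68). So every y has a preimage.
Hence σ is bijective.
Since σ is bijective, we find σ⁻¹(62): we need 65x ≡ 62 − 49 ≡ 13 (mod 68). Using 65⁻¹ = 45: x ≡ 45·13 = 585 = 8·68 + 41, so x = 41.
Check: σ(41) = 65·41 + 49 = 2714 = 39·68 + 62 ≡ 62 (mod 68).

41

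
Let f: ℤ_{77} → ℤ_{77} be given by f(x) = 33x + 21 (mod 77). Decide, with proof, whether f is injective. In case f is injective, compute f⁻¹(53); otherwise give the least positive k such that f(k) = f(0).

7

We have gcd(33, 77) = 11 > 1. Taking s = 0 and t = 7: f(0) = 21 and f(7) = 33·7 + 21 = 252 ≡ 21 (mod 77).
So f(0) = f(7) while 0 ≠ 7, thus f is not injective.
Since f is not injective, we find the least positive k with f(k) = f(0): this means 33k ≡ 0 (mod 77), i.e. 77 ∣ 33k. Since gcd(33, 77) = 11, dividing through by 11 this holds exactly when 7 ∣ 3k, and as gcd(3, 7) = 1, exactly when 7 ∣ k.
The smallest positive such k is 7.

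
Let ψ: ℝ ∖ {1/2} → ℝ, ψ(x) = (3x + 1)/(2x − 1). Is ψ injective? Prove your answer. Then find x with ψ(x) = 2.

Suppose ψ(a) = ψ(b). Cross-multiplying: (3a + 1)(2b − 1) = (3b + 1)(2a − 1).
Expanding both sides and cancelling the symmetric terms leaves −5·(a − b) = 0. Since −5 ≠ 0, a = b. Thus ψ is injective.
Solving ψ(x) = 2: cross-multiplying gives 3x + 1 = 2(2x − 1), which rearranges to −1x = −3, so x = 3.

3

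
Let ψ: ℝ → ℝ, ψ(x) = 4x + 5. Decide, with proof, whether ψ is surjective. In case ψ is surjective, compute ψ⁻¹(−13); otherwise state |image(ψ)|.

-9/2

For any y ∈ ℝ, x = (y − 5)/4 satisfies ψ(x) = y.
Thus ψ is surjective.
Since ψ is surjective, we compute ψ⁻¹(−13) = (−13 − 5)/4 = −9/2.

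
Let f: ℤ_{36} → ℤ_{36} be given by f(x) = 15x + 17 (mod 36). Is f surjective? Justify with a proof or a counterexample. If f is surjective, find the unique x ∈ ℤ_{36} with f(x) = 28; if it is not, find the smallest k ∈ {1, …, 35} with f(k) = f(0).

Recall: f is surjective if every y in the codomain equals f(x) for some x in the domain.
Since gcd(15, 36) = 3, we have 15x ≡ 0 (mod 3) for all x, so f(x) ≡ 2 (mod 3).
But 0 ≢ 2 (mod 3), so 0 ∈ ℤ_{36} has no preimage. Thus f is not surjective.
Since f is not surjective, we find the least positive k with f(k) = f(0): this means 15k ≡ 0 (mod 36), i.e. 36 ∣ 15k. Since gcd(15, 36) = 3, dividing through by 3 this holds exactly when 12 ∣ 5k, and as gcd(5, 12) = 1, exactly when 12 ∣ k.
The smallest positive such k is 12.

12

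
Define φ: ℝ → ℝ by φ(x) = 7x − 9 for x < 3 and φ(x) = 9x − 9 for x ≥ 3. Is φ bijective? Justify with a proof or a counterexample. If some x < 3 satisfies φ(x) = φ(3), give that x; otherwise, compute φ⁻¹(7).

16/7

Both pieces are strictly increasing (slopes 7 and 9), so each is injective on its own interval.
The left piece maps (−∞, 3) onto (−∞, 12); the right piece maps [3, ∞) onto [18, ∞).
The images leave a gap (12 has no preimage), so φ is not surjective, hence not bijective.
Because the two images are disjoint, no x < 3 has φ(x) = φ(3), so we compute φ⁻¹(7): 7 lies in (−∞, 12), so solve 7x − 9 = 7: x = (7 + 9)/7 = 16/7.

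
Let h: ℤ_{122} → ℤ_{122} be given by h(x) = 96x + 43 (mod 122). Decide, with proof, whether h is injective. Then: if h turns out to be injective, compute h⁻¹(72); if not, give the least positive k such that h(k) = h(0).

61

Recall that h is injective when h(u) = h(v) forces u = v.
We have gcd(96, 122) = 2 > 1. Taking u = 0 and v = 61: h(0) = 43 and h(61) = 96·61 + 43 = 5899 ≡ 43 (mod 122).
So h(0) = h(61) while 0 ≠ 61, therefore h is not injective.
Since h is not injective, we find the least positive k with h(k) = h(0): this means 96k ≡ 0 (mod 122), i.e. 122 ∣ 96k. Since gcd(96, 122) = 2, dividing through by 2 this holds exactly when 61 ∣ 48k, and as gcd(48, 61) = 1, exactly when 61 ∣ k.
The smallest positive such k is 61.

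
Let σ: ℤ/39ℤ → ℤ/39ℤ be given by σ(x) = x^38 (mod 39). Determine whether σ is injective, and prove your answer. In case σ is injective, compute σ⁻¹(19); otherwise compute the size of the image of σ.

σ(5): Repeated squaring mod 39: 5^1 ≡ 5, 5^2 ≡ 5² = 25, 5^4 ≡ 25² = 625 ≡ 1, 5^8 ≡ 1² = 1, 5^16 ≡ 1² = 1, 5^32 ≡ 1² = 1. Since 38 = 32 + 4 + 2, 5^38 ≡ 1·1·25: 1·1 = 1, then 1·25 = 25. So 5^38 ≡ 25 (mod 39).
σ(8): Repeated squaring mod 39: 8^1 ≡ 8, 8^2 ≡ 8² = 64 ≡ 25, 8^4 ≡ 25² = 625 ≡ 1, 8^8 ≡ 1² = 1, 8^16 ≡ 1² = 1, 8^32 ≡ 1² = 1. Since 38 = 32 + 4 + 2, 8^38 ≡ 1·1·25: 1·1 = 1, then 1·25 = 25. So 8^38 ≡ 25 (mod 39).
So σ(5) = σ(8) = 25 while 5 ≠ 8, thus σ is not injective.
Since σ is not injective, we determine |image(σ)|. Computing x^38 mod 39 for each x (by repeated squaring, reducing mod 39 at every step), the values σ(0), σ(1), …, σ(38) are: 0, 1, 4, 9, 16, 25, 36, 10, 25, 3, 22, 4, 27, 13, 1, 30, 22, 16, 12, 10, 10, 12, 16, 22, 30, 1, 13, 27, 4, 22, 3, 25, 10, 36, 25, 16, 9, 4, 1.
The distinct values are {0, 1, 3, 4, 9, 10, 12, 13, 16, 22, 25, 27, 30, 36}; there are 14 of them.

14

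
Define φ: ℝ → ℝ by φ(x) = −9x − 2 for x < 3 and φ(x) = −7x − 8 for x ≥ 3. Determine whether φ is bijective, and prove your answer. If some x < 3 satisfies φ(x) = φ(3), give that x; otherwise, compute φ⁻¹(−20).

Both pieces are strictly decreasing (slopes −9 and −7), so each is injective on its own interval.
The left piece maps (−∞, 3) onto (−29, ∞); the right piece maps [3, ∞) onto (−∞, −29].
Since −29 = −29, the images partition ℝ: φ is injective and surjective, hence bijective.
Because the two images are disjoint, no x < 3 has φ(x) = φ(3), so we compute φ⁻¹(−20): −20 lies in (−29, ∞), so solve −9x − 2 = −20: x = (−20 + 2)/(−9) = 2.

2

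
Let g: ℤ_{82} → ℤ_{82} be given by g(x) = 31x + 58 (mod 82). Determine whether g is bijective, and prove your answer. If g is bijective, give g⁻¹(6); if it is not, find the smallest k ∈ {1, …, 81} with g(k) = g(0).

38

Suppose g(x_1) = g(x_2) in ℤ_{82}. Then 31x_1 + 58 ≡ 31x_2 + 58 (mod 82), therefore 31(x_1 − x_2) ≡ 0 (mod 82).
Since gcd(31, 82) = 1, 31 is invertible modulo 82, therefore x_1 − x_2 ≡ 0 (mod 82), i.e. x_1 = x_2.
We now compute 31⁻¹ mod 82 explicitly. Euclid's algorithm: 82 = 2·31 + 20, 31 = 1·20 + 11, 20 = 1·11 + 9, 11 = 1·9 + 2, 9 = 4·2 + 1; back-substituting gives 1 = 45·31 − 17·82, so 31⁻¹ ≡ 45 (mod 82).
For any y ∈ ℤ_{82}, x = 45(y − 58) mod 82 satisfies g(x) = 31·45(y − 58) + 58 ≡ y (since 31·45 ≡ 1 mod 82). So every y has a preimage.
So g is bijective.
Since g is bijective, we find g⁻¹(6): we need 31x ≡ 6 − 58 ≡ 30 (mod 82). Using 31⁻¹ = 45: x ≡ 45·30 = 1350 = 16·82 + 38, so x = 38.
Check: g(38) = 31·38 + 58 = 1236 = 15·82 + 6 ≡ 6 (mod 82).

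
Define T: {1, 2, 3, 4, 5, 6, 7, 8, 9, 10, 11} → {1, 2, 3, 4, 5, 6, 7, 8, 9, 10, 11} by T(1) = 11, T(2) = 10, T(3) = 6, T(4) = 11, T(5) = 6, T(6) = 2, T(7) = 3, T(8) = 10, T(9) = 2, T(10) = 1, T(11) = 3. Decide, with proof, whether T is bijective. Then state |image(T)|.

6

T(1) = 11 = T(4) with 1 ≠ 4, so T is not injective, hence not bijective.
The image of T is {1, 2, 3, 6, 10, 11}, which has 6 elements.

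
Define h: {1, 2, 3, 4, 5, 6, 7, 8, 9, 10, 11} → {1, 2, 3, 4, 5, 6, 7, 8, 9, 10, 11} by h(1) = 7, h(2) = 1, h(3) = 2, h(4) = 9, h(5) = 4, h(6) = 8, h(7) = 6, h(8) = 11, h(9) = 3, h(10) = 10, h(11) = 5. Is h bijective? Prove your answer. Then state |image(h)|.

The values 7, 1, 2, 9, 4, 8, 6, 11, 3, 10, 5 are a permutation of {1, 2, 3, 4, 5, 6, 7, 8, 9, 10, 11}: each element appears exactly once.
So h is injective and surjective, hence bijective.
The image of h is {1, 2, 3, 4, 5, 6, 7, 8, 9, 10, 11}, which has 11 elements.

11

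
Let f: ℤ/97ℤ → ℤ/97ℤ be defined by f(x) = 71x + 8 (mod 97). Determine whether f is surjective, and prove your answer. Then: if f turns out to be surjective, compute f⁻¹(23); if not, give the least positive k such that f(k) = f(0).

Recall that f is surjective if every y in the codomain equals f(x) for some x in the domain.
Since gcd(71, 97) = 1, 71 is invertible modulo 97. Euclid's algorithm: 97 = 1·71 + 26, 71 = 2·26 + 19, 26 = 1·19 + 7, 19 = 2·7 + 5, 7 = 1·5 + 2, 5 = 2·2 + 1; back-substituting gives 1 = 41·71 − 30·97, so 71⁻¹ ≡ 41 (mod 97).
Then y ↦ 41(y − 8) is a two-sided inverse to f, so every y ∈ ℤ/97ℤ has a preimage.
Thus f is surjective.
Since f is surjective, we find f⁻¹(23): we need 71x ≡ 23 − 8 ≡ 15 (mod 97). Using 71⁻¹ = 41: x ≡ 41·15 = 615 = 6·97 + 33, so x = 33.
Check: f(33) = 71·33 + 8 = 2351 = 24·97 + 23 ≡ 23 (mod 97).

33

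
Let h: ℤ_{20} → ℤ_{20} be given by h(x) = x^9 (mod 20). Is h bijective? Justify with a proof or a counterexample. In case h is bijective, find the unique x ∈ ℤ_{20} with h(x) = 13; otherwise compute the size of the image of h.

15

h(0) = 0^9 = 0.
h(10): Repeated squaring mod 20: 10^1 ≡ 10, 10^2 ≡ 10² = 100 ≡ 0, 10^4 ≡ 0² = 0, 10^8 ≡ 0² = 0. Since 9 = 8 + 1, 10^9 ≡ 0·10: 0·10 = 0. So 10^9 ≡ 0 (mod 20).
So h(0) = h(10) = 0 while 0 ≠ 10, therefore h is not injective, hence not bijective.
Since h is not bijective, we determine |image(h)|. Computing x^9 mod 20 for each x (by repeated squaring, reducing mod 20 at every step), the values h(0), h(1), …, h(19) are: 0, 1, 12, 3, 4, 5, 16, 7, 8, 9, 0, 11, 12, 13, 4, 15, 16, 17, 8, 19.
The distinct values are {0, 1, 3, 4, 5, 7, 8, 9, 11, 12, 13, 15, 16, 17, 19}; there are 15 of them.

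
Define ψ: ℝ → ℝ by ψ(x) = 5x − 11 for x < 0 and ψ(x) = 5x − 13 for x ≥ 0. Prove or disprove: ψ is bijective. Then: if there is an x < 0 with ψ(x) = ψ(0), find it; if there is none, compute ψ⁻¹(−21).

-2/5

Both pieces are strictly increasing (slopes 5 and 5), so each is injective on its own interval.
The left piece maps (−∞, 0) onto (−∞, −11); the right piece maps [0, ∞) onto [−13, ∞).
These images overlap. In particular ψ(0) = −13 (right piece), and solving 5x − 11 = −13 on the left piece gives x = −2/5 < 0.
So ψ(−2/5) = ψ(0) with −2/5 ≠ 0, and ψ is not injective, hence not bijective. This x = −2/5 is the requested value below 0.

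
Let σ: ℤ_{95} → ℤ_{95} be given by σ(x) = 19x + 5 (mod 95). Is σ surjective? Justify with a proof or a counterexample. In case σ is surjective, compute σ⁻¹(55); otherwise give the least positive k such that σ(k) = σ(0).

5

Recall: surjectivity means every element of the codomain has a preimage under σ.
Since gcd(19, 95) = 19, we have 19x ≡ 0 (mod 19) for all x, so σ(x) ≡ 5 (mod 19).
But 0 ≢ 5 (mod 19), so 0 ∈ ℤ_{95} has no preimage. So σ is not surjective.
Since σ is not surjective, we find the least positive k with σ(k) = σ(0): this means 19k ≡ 0 (mod 95), i.e. 95 ∣ 19k. Since gcd(19, 95) = 19, dividing through by 19 this holds exactly when 5 ∣ k.
The smallest positive such k is 5.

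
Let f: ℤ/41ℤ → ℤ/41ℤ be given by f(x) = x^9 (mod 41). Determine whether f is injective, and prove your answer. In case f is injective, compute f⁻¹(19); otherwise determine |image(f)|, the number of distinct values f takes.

Since 41 is prime, the nonzero elements of ℤ/41ℤ form a cyclic group of order 40.
As gcd(9, 40) = 1, raising to the 9th power is a bijection on this group: if a^9 ≡ b^9 then (ab^{−1})^9 = 1, and the only element of order dividing gcd(9, 40) = 1 is 1, so a = b.
With f(0) = 0 this makes f injective on all of ℤ/41ℤ, hence bijective (finite equal-size domain and codomain). In particular f is injective.
Since f is injective, we find the preimage of 19. The inverse of x ↦ x^9 on (ℤ/41ℤ)^× is x ↦ x^9, because 9·9 = 81 = 2·40 + 1 ≡ 1 (mod 40) and x^{40} = 1 for x ≠ 0 (Fermat). So f⁻¹(19) = 19^9 mod 41.
Repeated squaring mod 41: 19^1 ≡ 19, 19^2 ≡ 19² = 361 ≡ 33, 19^4 ≡ 33² = 1089 ≡ 23, 19^8 ≡ 23² = 529 ≡ 37. Since 9 = 8 + 1, 19^9 ≡ 37·19: 37·19 = 703 ≡ 6. So 19^9 ≡ 6 (mod 41).
Hence f⁻¹(19) = 6.

6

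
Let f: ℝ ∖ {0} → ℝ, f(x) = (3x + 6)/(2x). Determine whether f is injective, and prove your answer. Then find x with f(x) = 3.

2

Suppose f(s) = f(t). Cross-multiplying: (3s + 6)(2t) = (3t + 6)(2s).
Expanding both sides and cancelling the symmetric terms leaves −12·(s − t) = 0. Since −12 ≠ 0, s = t. Thus f is injective.
Solving f(x) = 3: cross-multiplying gives 3x + 6 = 3(2x), which rearranges to −3x = −6, so x = 2.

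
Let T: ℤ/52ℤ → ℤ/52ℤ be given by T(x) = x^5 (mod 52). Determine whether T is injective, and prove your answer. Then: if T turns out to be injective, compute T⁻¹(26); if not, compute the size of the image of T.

T(0) = 0^5 = 0.
T(26): Repeated squaring mod 52: 26^1 ≡ 26, 26^2 ≡ 26² = 676 ≡ 0, 26^4 ≡ 0² = 0. Since 5 = 4 + 1, 26^5 ≡ 0·26: 0·26 = 0. So 26^5 ≡ 0 (mod 52).
So T(0) = T(26) = 0 while 0 ≠ 26, so T is not injective.
Since T is not injective, we determine |image(T)|. Computing x^5 mod 52 for each x (by repeated squaring, reducing mod 52 at every step), the values T(0), T(1), …, T(51) are: 0, 1, 32, 35, 36, 5, 28, 11, 8, 29, 4, 7, 12, 13, 40, 19, 48, 49, 44, 15, 24, 21, 16, 43, 20, 25, 0, 27, 32, 9, 36, 31, 28, 37, 8, 3, 4, 33, 12, 39, 40, 45, 48, 23, 44, 41, 24, 47, 16, 17, 20, 51.
The distinct values are {0, 1, 3, 4, 5, 7, 8, 9, 11, 12, 13, 15, 16, 17, 19, 20, 21, 23, 24, 25, 27, 28, 29, 31, 32, 33, 35, 36, 37, 39, 40, 41, 43, 44, 45, 47, 48, 49, 51}; there are 39 of them.

39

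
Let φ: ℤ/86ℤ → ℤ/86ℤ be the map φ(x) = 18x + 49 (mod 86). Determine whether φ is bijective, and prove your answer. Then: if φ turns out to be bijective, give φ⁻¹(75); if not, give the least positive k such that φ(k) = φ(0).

We have gcd(18, 86) = 2 > 1. Taking s = 0 and t = 43: φ(0) = 49 and φ(43) = 18·43 + 49 = 823 ≡ 49 (mod 86).
So φ(0) = φ(43) while 0 ≠ 43, thus φ is not injective, hence not bijective.
Since φ is not bijective, we find the least positive k with φ(k) = φ(0): this means 18k ≡ 0 (mod 86), i.e. 86 ∣ 18k. Since gcd(18, 86) = 2, dividing through by 2 this holds exactly when 43 ∣ 9k, and as gcd(9, 43) = 1, exactly when 43 ∣ k.
The smallest positive such k is 43.

43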